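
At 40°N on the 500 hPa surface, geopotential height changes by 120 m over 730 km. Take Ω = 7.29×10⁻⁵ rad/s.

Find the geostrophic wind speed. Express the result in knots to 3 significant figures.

Coriolis parameter at 40°N:
f = 2Ω sin φ = 2 × 7.29×10⁻⁵ × sin 40° = 9.37×10⁻⁵ s⁻¹
Height gradient: |∂Z/∂n| = 120 m / 730000 m = 1.64×10⁻⁴
On a pressure surface, geostrophic balance gives V_g = (g/f)|∂Z/∂n|:
V_g = 9.81 × 1.64×10⁻⁴ / 9.37×10⁻⁵ = 17.2 m/s
Converting: 17.2 m/s × 1.944 = 33.4 knots

33.4 knots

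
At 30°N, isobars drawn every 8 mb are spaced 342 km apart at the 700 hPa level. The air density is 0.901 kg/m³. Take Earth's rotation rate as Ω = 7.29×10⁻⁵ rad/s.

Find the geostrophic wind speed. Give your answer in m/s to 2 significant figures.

Coriolis parameter at 30°N:
f = 2Ω sin φ = 2 × 7.29×10⁻⁵ × sin 30° = 7.29×10⁻⁵ s⁻¹
Pressure gradient: |∂P/∂n| = 800 Pa / 342000 m = 2.34×10⁻³ Pa/m
Geostrophic balance (pressure-gradient force = Coriolis force):
V_g = (1/(fρ)) |∂P/∂n| = 2.34×10⁻³ / (7.29×10⁻⁵ × 0.901) = 35.6 m/s

36 m/s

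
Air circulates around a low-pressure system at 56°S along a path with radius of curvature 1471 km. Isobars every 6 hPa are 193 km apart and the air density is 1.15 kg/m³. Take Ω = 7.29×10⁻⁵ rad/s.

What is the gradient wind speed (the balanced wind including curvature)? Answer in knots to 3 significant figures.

Coriolis parameter at 56°S:
f = 2Ω sin φ = 2 × 7.29×10⁻⁵ × sin 56° = 1.21×10⁻⁴ s⁻¹
Pressure gradient: |∂P/∂n| = 600 Pa / 193000 m = 3.11×10⁻³ Pa/m
Geostrophic speed: V_g = |∂P/∂n|/(fρ) = 3.11×10⁻³/(1.21×10⁻⁴ × 1.15) = 22.4 m/s
Around a low, centrifugal force acts outward with Coriolis, so pressure-gradient force balances both:
(1/ρ)|∂P/∂n| = fV + V²/R  →  V² + fR·V − fR·V_g = 0
With fR = 1.21×10⁻⁴ × 1471×10³ m = 178 m/s:
V = [−fR + √((fR)² + 4 fR V_g)]/2 = [−178 + √(178² + 4×178×22.4)]/2 = 20.1 m/s
Subgeostrophic (V < V_g = 22.4 m/s), as expected around a low.
Converting: 20.1 m/s × 1.944 = 39.1 knots

39.1 knots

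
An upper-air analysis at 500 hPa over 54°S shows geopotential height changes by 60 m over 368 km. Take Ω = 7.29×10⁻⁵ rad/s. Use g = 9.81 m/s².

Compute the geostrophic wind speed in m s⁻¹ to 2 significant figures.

14 m s⁻¹

Coriolis parameter at 54°S:
f = 2Ω sin φ = 2 × 7.29×10⁻⁵ × sin 54° = 1.18×10⁻⁴ s⁻¹
Height gradient: |∂Z/∂n| = 60 m / 368000 m = 1.63×10⁻⁴
On a pressure surface, geostrophic balance gives V_g = (g/f)|∂Z/∂n|:
V_g = 9.81 × 1.63×10⁻⁴ / 1.18×10⁻⁴ = 13.6 m/s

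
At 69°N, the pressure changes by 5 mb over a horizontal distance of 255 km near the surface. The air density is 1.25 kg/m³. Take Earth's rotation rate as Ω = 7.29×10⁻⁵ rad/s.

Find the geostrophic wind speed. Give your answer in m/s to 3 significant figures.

11.5 m/s

Coriolis parameter at 69°N:
f = 2Ω sin φ = 2 × 7.29×10⁻⁵ × sin 69° = 1.36×10⁻⁴ s⁻¹
Pressure gradient: |∂P/∂n| = 500 Pa / 255000 m = 1.96×10⁻³ Pa/m
Geostrophic balance (pressure-gradient force = Coriolis force):
V_g = (1/(fρ)) |∂P/∂n| = 1.96×10⁻³ / (1.36×10⁻⁴ × 1.25) = 11.5 m/s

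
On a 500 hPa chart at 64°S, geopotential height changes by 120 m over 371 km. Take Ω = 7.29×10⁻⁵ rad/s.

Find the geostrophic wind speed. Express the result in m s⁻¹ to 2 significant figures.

24 m s⁻¹

Coriolis parameter at 64°S:
f = 2Ω sin φ = 2 × 7.29×10⁻⁵ × sin 64° = 1.31×10⁻⁴ s⁻¹
Height gradient: |∂Z/∂n| = 120 m / 371000 m = 3.23×10⁻⁴
On a pressure surface, geostrophic balance gives V_g = (g/f)|∂Z/∂n|:
V_g = 9.81 × 3.23×10⁻⁴ / 1.31×10⁻⁴ = 24.2 m/s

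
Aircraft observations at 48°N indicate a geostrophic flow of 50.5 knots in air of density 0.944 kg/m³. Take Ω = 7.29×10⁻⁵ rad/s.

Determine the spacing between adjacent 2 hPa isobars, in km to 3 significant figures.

Coriolis parameter at 48°N:
f = 2Ω sin φ = 2 × 7.29×10⁻⁵ × sin 48° = 1.08×10⁻⁴ s⁻¹
Wind speed in SI: 50.5 knots = 26.0 m/s
Geostrophic balance rearranged: |∂P/∂n| = f ρ V_g
|∂P/∂n| = 1.08×10⁻⁴ × 0.944 × 26.0 = 2.66×10⁻³ Pa/m
Isobar spacing: Δn = ΔP/|∂P/∂n| = 200 Pa / 2.66×10⁻³ Pa/m = 75266 m ≈ 75.3 km

75.3 km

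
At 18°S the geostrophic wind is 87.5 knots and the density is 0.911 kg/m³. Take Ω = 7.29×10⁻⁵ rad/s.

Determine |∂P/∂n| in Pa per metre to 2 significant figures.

1.8×10⁻³ Pa/m

Coriolis parameter at 18°S:
f = 2Ω sin φ = 2 × 7.29×10⁻⁵ × sin 18° = 4.51×10⁻⁵ s⁻¹
Wind speed in SI: 87.5 knots = 45.0 m/s
Geostrophic balance rearranged: |∂P/∂n| = f ρ V_g
|∂P/∂n| = 4.51×10⁻⁵ × 0.911 × 45.0 = 1.85×10⁻³ Pa/m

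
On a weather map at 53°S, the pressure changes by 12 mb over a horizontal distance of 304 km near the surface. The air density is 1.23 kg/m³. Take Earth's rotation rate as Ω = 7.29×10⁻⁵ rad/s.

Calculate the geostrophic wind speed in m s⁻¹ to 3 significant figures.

Coriolis parameter at 53°S:
f = 2Ω sin φ = 2 × 7.29×10⁻⁵ × sin 53° = 1.16×10⁻⁴ s⁻¹
Pressure gradient: |∂P/∂n| = 1200 Pa / 304000 m = 3.95×10⁻³ Pa/m
Geostrophic balance (pressure-gradient force = Coriolis force):
V_g = (1/(fρ)) |∂P/∂n| = 3.95×10⁻³ / (1.16×10⁻⁴ × 1.23) = 27.6 m/s

27.6 m s⁻¹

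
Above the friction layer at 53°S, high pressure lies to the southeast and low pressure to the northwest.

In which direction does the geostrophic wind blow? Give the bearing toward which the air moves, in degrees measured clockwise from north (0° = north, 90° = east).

225°

The pressure-gradient force points toward the northwest (bearing 315°).
Geostrophic balance: in the Southern Hemisphere the Coriolis force deflects motion to the left, so the geostrophic wind blows 90° to the left of the pressure-gradient force (low pressure on the right).
Rotating 315° by 90° counterclockwise gives 225° — the wind blows toward the southwest.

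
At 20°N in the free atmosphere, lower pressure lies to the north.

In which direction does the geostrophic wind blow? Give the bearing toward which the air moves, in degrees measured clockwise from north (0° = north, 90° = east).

The pressure-gradient force points toward the north (bearing 000°).
Geostrophic balance: in the Northern Hemisphere the Coriolis force deflects motion to the right, so the geostrophic wind blows 90° to the right of the pressure-gradient force (low pressure on the left).
Rotating 000° by 90° clockwise gives 090° — the wind blows toward the east.

090°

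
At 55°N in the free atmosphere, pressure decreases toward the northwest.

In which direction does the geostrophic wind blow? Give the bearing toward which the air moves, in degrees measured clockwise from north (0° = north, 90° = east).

The pressure-gradient force points toward the northwest (bearing 315°).
Geostrophic balance: in the Northern Hemisphere the Coriolis force deflects motion to the right, so the geostrophic wind blows 90° to the right of the pressure-gradient force (low pressure on the left).
Rotating 315° by 90° clockwise gives 045° — the wind blows toward the northeast.

045°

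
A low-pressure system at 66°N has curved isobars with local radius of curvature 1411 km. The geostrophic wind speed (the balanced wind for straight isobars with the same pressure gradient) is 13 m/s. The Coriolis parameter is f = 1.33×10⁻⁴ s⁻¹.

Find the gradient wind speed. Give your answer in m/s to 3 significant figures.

Around a low, centrifugal force acts outward with Coriolis, so pressure-gradient force balances both:
(1/ρ)|∂P/∂n| = fV + V²/R  →  V² + fR·V − fR·V_g = 0
With fR = 1.33×10⁻⁴ × 1411×10³ m = 188 m/s:
V = [−fR + √((fR)² + 4 fR V_g)]/2 = [−188 + √(188² + 4×188×13)]/2 = 12.2 m/s
Subgeostrophic (V < V_g = 13 m/s), as expected around a low.

12.2 m/s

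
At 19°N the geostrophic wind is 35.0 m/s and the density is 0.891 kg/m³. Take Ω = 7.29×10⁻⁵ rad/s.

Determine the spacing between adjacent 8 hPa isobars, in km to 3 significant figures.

Coriolis parameter at 19°N:
f = 2Ω sin φ = 2 × 7.29×10⁻⁵ × sin 19° = 4.75×10⁻⁵ s⁻¹
Geostrophic balance rearranged: |∂P/∂n| = f ρ V_g
|∂P/∂n| = 4.75×10⁻⁵ × 0.891 × 35.0 = 1.48×10⁻³ Pa/m
Isobar spacing: Δn = ΔP/|∂P/∂n| = 800 Pa / 1.48×10⁻³ Pa/m = 540437 m ≈ 540 km

540 km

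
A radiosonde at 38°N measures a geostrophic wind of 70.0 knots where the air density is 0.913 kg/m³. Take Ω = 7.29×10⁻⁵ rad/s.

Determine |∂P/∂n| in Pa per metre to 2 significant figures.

Coriolis parameter at 38°N:
f = 2Ω sin φ = 2 × 7.29×10⁻⁵ × sin 38° = 8.98×10⁻⁵ s⁻¹
Wind speed in SI: 70.0 knots = 36.0 m/s
Geostrophic balance rearranged: |∂P/∂n| = f ρ V_g
|∂P/∂n| = 8.98×10⁻⁵ × 0.913 × 36.0 = 2.95×10⁻³ Pa/m

3.0×10⁻³ Pa/m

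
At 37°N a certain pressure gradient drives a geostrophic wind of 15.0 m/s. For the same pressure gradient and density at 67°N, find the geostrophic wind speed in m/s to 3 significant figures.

With the same pressure gradient and density, V_g ∝ 1/f ∝ 1/sin φ.
V₂ = V₁ · sin φ₁ / sin φ₂ = 15.0 × sin 37° / sin 67°
V₂ = 15.0 × 0.6018/0.9205 = 9.81 m/s

9.81 m/s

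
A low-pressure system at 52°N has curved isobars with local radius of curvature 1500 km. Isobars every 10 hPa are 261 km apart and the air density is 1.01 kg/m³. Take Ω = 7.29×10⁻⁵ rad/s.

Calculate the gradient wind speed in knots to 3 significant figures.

55.1 knots

Coriolis parameter at 52°N:
f = 2Ω sin φ = 2 × 7.29×10⁻⁵ × sin 52° = 1.15×10⁻⁴ s⁻¹
Pressure gradient: |∂P/∂n| = 1000 Pa / 261000 m = 3.83×10⁻³ Pa/m
Geostrophic speed: V_g = |∂P/∂n|/(fρ) = 3.83×10⁻³/(1.15×10⁻⁴ × 1.01) = 33.0 m/s
Around a low, centrifugal force acts outward with Coriolis, so pressure-gradient force balances both:
(1/ρ)|∂P/∂n| = fV + V²/R  →  V² + fR·V − fR·V_g = 0
With fR = 1.15×10⁻⁴ × 1500×10³ m = 172 m/s:
V = [−fR + √((fR)² + 4 fR V_g)]/2 = [−172 + √(172² + 4×172×33)]/2 = 28.4 m/s
Subgeostrophic (V < V_g = 33 m/s), as expected around a low.
Converting: 28.4 m/s × 1.944 = 55.1 knots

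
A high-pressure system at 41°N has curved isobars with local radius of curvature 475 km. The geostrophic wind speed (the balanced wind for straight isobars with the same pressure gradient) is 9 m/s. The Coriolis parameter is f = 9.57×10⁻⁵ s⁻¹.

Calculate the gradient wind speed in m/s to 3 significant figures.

12.4 m/s

Around a high, pressure-gradient force acts outward with centrifugal, so Coriolis balances both:
fV = (1/ρ)|∂P/∂n| + V²/R  →  V² − fR·V + fR·V_g = 0
With fR = 9.57×10⁻⁵ × 475×10³ m = 45.5 m/s:
V = [fR − √((fR)² − 4 fR V_g)]/2 = [45.5 − √(45.5² − 4×45.5×9)]/2 = 12.4 m/s
Supergeostrophic (V > V_g = 9 m/s), as expected around a high.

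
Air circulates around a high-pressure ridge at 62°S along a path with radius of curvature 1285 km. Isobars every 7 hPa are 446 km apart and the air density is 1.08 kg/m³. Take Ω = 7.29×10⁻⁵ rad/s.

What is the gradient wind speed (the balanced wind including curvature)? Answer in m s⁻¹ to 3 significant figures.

12.2 m s⁻¹

Coriolis parameter at 62°S:
f = 2Ω sin φ = 2 × 7.29×10⁻⁵ × sin 62° = 1.29×10⁻⁴ s⁻¹
Pressure gradient: |∂P/∂n| = 700 Pa / 446000 m = 1.57×10⁻³ Pa/m
Geostrophic speed: V_g = |∂P/∂n|/(fρ) = 1.57×10⁻³/(1.29×10⁻⁴ × 1.08) = 11.3 m/s
Around a high, pressure-gradient force acts outward with centrifugal, so Coriolis balances both:
fV = (1/ρ)|∂P/∂n| + V²/R  →  V² − fR·V + fR·V_g = 0
With fR = 1.29×10⁻⁴ × 1285×10³ m = 165 m/s:
V = [fR − √((fR)² − 4 fR V_g)]/2 = [165 − √(165² − 4×165×11.3)]/2 = 12.2 m/s
Supergeostrophic (V > V_g = 11.3 m/s), as expected around a high.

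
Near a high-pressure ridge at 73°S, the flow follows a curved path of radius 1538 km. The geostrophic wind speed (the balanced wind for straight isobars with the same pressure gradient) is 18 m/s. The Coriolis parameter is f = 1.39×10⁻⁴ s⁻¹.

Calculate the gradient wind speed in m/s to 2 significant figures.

Around a high, pressure-gradient force acts outward with centrifugal, so Coriolis balances both:
fV = (1/ρ)|∂P/∂n| + V²/R  →  V² − fR·V + fR·V_g = 0
With fR = 1.39×10⁻⁴ × 1538×10³ m = 214 m/s:
V = [fR − √((fR)² − 4 fR V_g)]/2 = [214 − √(214² − 4×214×18)]/2 = 19.8 m/s
Supergeostrophic (V > V_g = 18 m/s), as expected around a high.

20 m/s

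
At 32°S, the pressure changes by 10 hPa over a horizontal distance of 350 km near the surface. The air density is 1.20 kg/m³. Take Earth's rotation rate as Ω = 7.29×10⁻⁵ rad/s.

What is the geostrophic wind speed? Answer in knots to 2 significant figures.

60 knots

Coriolis parameter at 32°S:
f = 2Ω sin φ = 2 × 7.29×10⁻⁵ × sin 32° = 7.73×10⁻⁵ s⁻¹
Pressure gradient: |∂P/∂n| = 1000 Pa / 350000 m = 2.86×10⁻³ Pa/m
Geostrophic balance (pressure-gradient force = Coriolis force):
V_g = (1/(fρ)) |∂P/∂n| = 2.86×10⁻³ / (7.73×10⁻⁵ × 1.20) = 30.8 m/s
Converting: 30.8 m/s × 1.944 = 60 knots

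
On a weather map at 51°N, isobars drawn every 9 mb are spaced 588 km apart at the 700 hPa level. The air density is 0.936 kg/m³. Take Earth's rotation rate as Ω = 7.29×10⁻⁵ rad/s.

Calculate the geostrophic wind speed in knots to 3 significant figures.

Coriolis parameter at 51°N:
f = 2Ω sin φ = 2 × 7.29×10⁻⁵ × sin 51° = 1.13×10⁻⁴ s⁻¹
Pressure gradient: |∂P/∂n| = 900 Pa / 588000 m = 1.53×10⁻³ Pa/m
Geostrophic balance (pressure-gradient force = Coriolis force):
V_g = (1/(fρ)) |∂P/∂n| = 1.53×10⁻³ / (1.13×10⁻⁴ × 0.936) = 14.4 m/s
Converting: 14.4 m/s × 1.944 = 28.1 knots

28.1 knots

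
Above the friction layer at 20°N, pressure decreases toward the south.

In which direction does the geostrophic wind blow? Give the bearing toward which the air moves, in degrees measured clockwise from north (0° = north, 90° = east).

The pressure-gradient force points toward the south (bearing 180°).
Geostrophic balance: in the Northern Hemisphere the Coriolis force deflects motion to the right, so the geostrophic wind blows 90° to the right of the pressure-gradient force (low pressure on the left).
Rotating 180° by 90° clockwise gives 270° — the wind blows toward the west.

270°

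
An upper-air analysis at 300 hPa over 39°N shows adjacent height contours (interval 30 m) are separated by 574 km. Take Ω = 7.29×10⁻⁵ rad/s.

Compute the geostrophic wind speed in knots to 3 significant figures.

10.9 knots

Coriolis parameter at 39°N:
f = 2Ω sin φ = 2 × 7.29×10⁻⁵ × sin 39° = 9.18×10⁻⁵ s⁻¹
Height gradient: |∂Z/∂n| = 30 m / 574000 m = 5.23×10⁻⁵
On a pressure surface, geostrophic balance gives V_g = (g/f)|∂Z/∂n|:
V_g = 9.81 × 5.23×10⁻⁵ / 9.18×10⁻⁵ = 5.59 m/s
Converting: 5.59 m/s × 1.944 = 10.9 knots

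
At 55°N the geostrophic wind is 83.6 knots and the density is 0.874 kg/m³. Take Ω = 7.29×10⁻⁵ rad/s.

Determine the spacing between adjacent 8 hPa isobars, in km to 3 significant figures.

Coriolis parameter at 55°N:
f = 2Ω sin φ = 2 × 7.29×10⁻⁵ × sin 55° = 1.19×10⁻⁴ s⁻¹
Wind speed in SI: 83.6 knots = 43.0 m/s
Geostrophic balance rearranged: |∂P/∂n| = f ρ V_g
|∂P/∂n| = 1.19×10⁻⁴ × 0.874 × 43.0 = 4.49×10⁻³ Pa/m
Isobar spacing: Δn = ΔP/|∂P/∂n| = 800 Pa / 4.49×10⁻³ Pa/m = 178202 m ≈ 178 km

178 km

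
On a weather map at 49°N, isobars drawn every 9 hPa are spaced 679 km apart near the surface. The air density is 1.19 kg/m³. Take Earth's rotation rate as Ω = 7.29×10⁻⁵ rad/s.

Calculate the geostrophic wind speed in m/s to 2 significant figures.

10 m/s

Coriolis parameter at 49°N:
f = 2Ω sin φ = 2 × 7.29×10⁻⁵ × sin 49° = 1.10×10⁻⁴ s⁻¹
Pressure gradient: |∂P/∂n| = 900 Pa / 679000 m = 1.33×10⁻³ Pa/m
Geostrophic balance (pressure-gradient force = Coriolis force):
V_g = (1/(fρ)) |∂P/∂n| = 1.33×10⁻³ / (1.10×10⁻⁴ × 1.19) = 10.1 m/s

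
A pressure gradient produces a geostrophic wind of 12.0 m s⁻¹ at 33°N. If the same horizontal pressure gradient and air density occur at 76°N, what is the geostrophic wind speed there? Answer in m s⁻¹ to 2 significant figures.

6.7 m s⁻¹

With the same pressure gradient and density, V_g ∝ 1/f ∝ 1/sin φ.
V₂ = V₁ · sin φ₁ / sin φ₂ = 12.0 × sin 33° / sin 76°
V₂ = 12.0 × 0.5446/0.9703 = 6.7 m s⁻¹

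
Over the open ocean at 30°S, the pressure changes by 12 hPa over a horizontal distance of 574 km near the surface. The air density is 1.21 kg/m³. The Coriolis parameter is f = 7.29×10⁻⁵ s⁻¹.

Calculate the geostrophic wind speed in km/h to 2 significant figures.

Pressure gradient: |∂P/∂n| = 1200 Pa / 574000 m = 2.09×10⁻³ Pa/m
Geostrophic balance (pressure-gradient force = Coriolis force):
V_g = (1/(fρ)) |∂P/∂n| = 2.09×10⁻³ / (7.29×10⁻⁵ × 1.21) = 23.7 m/s
Converting: 23.7 m/s × 3.6 = 85 km/h

85 km/h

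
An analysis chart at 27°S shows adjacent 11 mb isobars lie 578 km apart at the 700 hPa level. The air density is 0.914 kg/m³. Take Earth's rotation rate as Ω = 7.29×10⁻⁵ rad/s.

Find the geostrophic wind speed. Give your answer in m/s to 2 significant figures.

31 m/s

Coriolis parameter at 27°S:
f = 2Ω sin φ = 2 × 7.29×10⁻⁵ × sin 27° = 6.62×10⁻⁵ s⁻¹
Pressure gradient: |∂P/∂n| = 1100 Pa / 578000 m = 1.90×10⁻³ Pa/m
Geostrophic balance (pressure-gradient force = Coriolis force):
V_g = (1/(fρ)) |∂P/∂n| = 1.90×10⁻³ / (6.62×10⁻⁵ × 0.914) = 31.5 m/s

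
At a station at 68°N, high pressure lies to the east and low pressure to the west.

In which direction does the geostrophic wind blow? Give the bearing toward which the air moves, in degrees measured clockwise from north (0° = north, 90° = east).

000°

The pressure-gradient force points toward the west (bearing 270°).
Geostrophic balance: in the Northern Hemisphere the Coriolis force deflects motion to the right, so the geostrophic wind blows 90° to the right of the pressure-gradient force (low pressure on the left).
Rotating 270° by 90° clockwise gives 000° — the wind blows toward the north.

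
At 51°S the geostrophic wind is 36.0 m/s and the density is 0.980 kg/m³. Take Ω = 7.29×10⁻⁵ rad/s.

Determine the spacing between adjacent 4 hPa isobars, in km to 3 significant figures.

Coriolis parameter at 51°S:
f = 2Ω sin φ = 2 × 7.29×10⁻⁵ × sin 51° = 1.13×10⁻⁴ s⁻¹
Geostrophic balance rearranged: |∂P/∂n| = f ρ V_g
|∂P/∂n| = 1.13×10⁻⁴ × 0.980 × 36.0 = 4.00×10⁻³ Pa/m
Isobar spacing: Δn = ΔP/|∂P/∂n| = 400 Pa / 4.00×10⁻³ Pa/m = 100062 m ≈ 100 km

100 km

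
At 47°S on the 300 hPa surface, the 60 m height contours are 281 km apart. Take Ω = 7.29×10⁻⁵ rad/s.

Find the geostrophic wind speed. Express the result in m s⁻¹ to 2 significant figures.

20 m s⁻¹

Coriolis parameter at 47°S:
f = 2Ω sin φ = 2 × 7.29×10⁻⁵ × sin 47° = 1.07×10⁻⁴ s⁻¹
Height gradient: |∂Z/∂n| = 60 m / 281000 m = 2.14×10⁻⁴
On a pressure surface, geostrophic balance gives V_g = (g/f)|∂Z/∂n|:
V_g = 9.81 × 2.14×10⁻⁴ / 1.07×10⁻⁴ = 19.6 m/s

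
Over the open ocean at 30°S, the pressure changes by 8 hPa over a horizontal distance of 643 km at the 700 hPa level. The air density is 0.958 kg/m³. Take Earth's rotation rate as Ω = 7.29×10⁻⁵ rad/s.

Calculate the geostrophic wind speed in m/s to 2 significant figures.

18 m/s

Coriolis parameter at 30°S:
f = 2Ω sin φ = 2 × 7.29×10⁻⁵ × sin 30° = 7.29×10⁻⁵ s⁻¹
Pressure gradient: |∂P/∂n| = 800 Pa / 643000 m = 1.24×10⁻³ Pa/m
Geostrophic balance (pressure-gradient force = Coriolis force):
V_g = (1/(fρ)) |∂P/∂n| = 1.24×10⁻³ / (7.29×10⁻⁵ × 0.958) = 17.8 m/s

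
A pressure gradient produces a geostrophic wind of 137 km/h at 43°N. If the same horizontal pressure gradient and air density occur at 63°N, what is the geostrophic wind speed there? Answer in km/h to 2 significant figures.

100 km/h

With the same pressure gradient and density, V_g ∝ 1/f ∝ 1/sin φ.
V₂ = V₁ · sin φ₁ / sin φ₂ = 137 × sin 43° / sin 63°
V₂ = 137 × 0.6820/0.8910 = 100 km/h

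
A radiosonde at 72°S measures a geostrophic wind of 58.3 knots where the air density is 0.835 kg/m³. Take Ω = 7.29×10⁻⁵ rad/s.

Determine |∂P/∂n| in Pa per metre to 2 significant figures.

3.5×10⁻³ Pa/m

Coriolis parameter at 72°S:
f = 2Ω sin φ = 2 × 7.29×10⁻⁵ × sin 72° = 1.39×10⁻⁴ s⁻¹
Wind speed in SI: 58.3 knots = 30.0 m/s
Geostrophic balance rearranged: |∂P/∂n| = f ρ V_g
|∂P/∂n| = 1.39×10⁻⁴ × 0.835 × 30.0 = 3.47×10⁻³ Pa/m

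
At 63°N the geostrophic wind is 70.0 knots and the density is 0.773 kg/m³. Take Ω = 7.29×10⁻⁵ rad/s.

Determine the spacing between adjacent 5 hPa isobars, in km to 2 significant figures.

140 km

Coriolis parameter at 63°N:
f = 2Ω sin φ = 2 × 7.29×10⁻⁵ × sin 63° = 1.30×10⁻⁴ s⁻¹
Wind speed in SI: 70.0 knots = 36.0 m/s
Geostrophic balance rearranged: |∂P/∂n| = f ρ V_g
|∂P/∂n| = 1.30×10⁻⁴ × 0.773 × 36.0 = 3.62×10⁻³ Pa/m
Isobar spacing: Δn = ΔP/|∂P/∂n| = 500 Pa / 3.62×10⁻³ Pa/m = 138266 m ≈ 140 km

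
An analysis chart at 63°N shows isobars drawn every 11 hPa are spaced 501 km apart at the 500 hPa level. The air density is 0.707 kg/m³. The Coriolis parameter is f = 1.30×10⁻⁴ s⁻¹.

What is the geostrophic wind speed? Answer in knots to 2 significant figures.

Pressure gradient: |∂P/∂n| = 1100 Pa / 501000 m = 2.20×10⁻³ Pa/m
Geostrophic balance (pressure-gradient force = Coriolis force):
V_g = (1/(fρ)) |∂P/∂n| = 2.20×10⁻³ / (1.30×10⁻⁴ × 0.707) = 23.9 m/s
Converting: 23.9 m/s × 1.944 = 46 knots

46 knots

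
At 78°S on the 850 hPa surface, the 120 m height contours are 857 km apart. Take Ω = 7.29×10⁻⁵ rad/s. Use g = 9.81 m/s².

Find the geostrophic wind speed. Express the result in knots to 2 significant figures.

Coriolis parameter at 78°S:
f = 2Ω sin φ = 2 × 7.29×10⁻⁵ × sin 78° = 1.43×10⁻⁴ s⁻¹
Height gradient: |∂Z/∂n| = 120 m / 857000 m = 1.40×10⁻⁴
On a pressure surface, geostrophic balance gives V_g = (g/f)|∂Z/∂n|:
V_g = 9.81 × 1.40×10⁻⁴ / 1.43×10⁻⁴ = 9.63 m/s
Converting: 9.63 m/s × 1.944 = 19 knots

19 knots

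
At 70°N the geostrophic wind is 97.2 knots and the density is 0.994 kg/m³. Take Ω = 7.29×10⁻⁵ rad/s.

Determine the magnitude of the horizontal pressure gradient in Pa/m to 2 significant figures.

Coriolis parameter at 70°N:
f = 2Ω sin φ = 2 × 7.29×10⁻⁵ × sin 70° = 1.37×10⁻⁴ s⁻¹
Wind speed in SI: 97.2 knots = 50.0 m/s
Geostrophic balance rearranged: |∂P/∂n| = f ρ V_g
|∂P/∂n| = 1.37×10⁻⁴ × 0.994 × 50.0 = 6.81×10⁻³ Pa/m

6.8×10⁻³ Pa/m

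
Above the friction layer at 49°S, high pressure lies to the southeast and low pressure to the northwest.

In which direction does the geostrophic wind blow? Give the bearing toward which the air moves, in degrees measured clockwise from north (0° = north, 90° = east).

The pressure-gradient force points toward the northwest (bearing 315°).
Geostrophic balance: in the Southern Hemisphere the Coriolis force deflects motion to the left, so the geostrophic wind blows 90° to the left of the pressure-gradient force (low pressure on the right).
Rotating 315° by 90° counterclockwise gives 225° — the wind blows toward the southwest.

225°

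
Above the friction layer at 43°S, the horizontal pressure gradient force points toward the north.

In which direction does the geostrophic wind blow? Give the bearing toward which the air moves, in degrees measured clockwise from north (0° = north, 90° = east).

270°

The pressure-gradient force points toward the north (bearing 000°).
Geostrophic balance: in the Southern Hemisphere the Coriolis force deflects motion to the left, so the geostrophic wind blows 90° to the left of the pressure-gradient force (low pressure on the right).
Rotating 000° by 90° counterclockwise gives 270° — the wind blows toward the west.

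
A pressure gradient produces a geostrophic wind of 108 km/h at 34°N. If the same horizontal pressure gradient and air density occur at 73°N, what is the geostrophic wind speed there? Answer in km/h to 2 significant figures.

With the same pressure gradient and density, V_g ∝ 1/f ∝ 1/sin φ.
V₂ = V₁ · sin φ₁ / sin φ₂ = 108 × sin 34° / sin 73°
V₂ = 108 × 0.5592/0.9563 = 63 km/h

63 km/h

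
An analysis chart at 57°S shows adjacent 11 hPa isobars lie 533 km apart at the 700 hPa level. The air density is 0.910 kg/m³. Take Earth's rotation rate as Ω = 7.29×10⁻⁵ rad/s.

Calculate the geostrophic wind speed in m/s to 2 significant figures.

Coriolis parameter at 57°S:
f = 2Ω sin φ = 2 × 7.29×10⁻⁵ × sin 57° = 1.22×10⁻⁴ s⁻¹
Pressure gradient: |∂P/∂n| = 1100 Pa / 533000 m = 2.06×10⁻³ Pa/m
Geostrophic balance (pressure-gradient force = Coriolis force):
V_g = (1/(fρ)) |∂P/∂n| = 2.06×10⁻³ / (1.22×10⁻⁴ × 0.910) = 18.5 m/s

19 m/s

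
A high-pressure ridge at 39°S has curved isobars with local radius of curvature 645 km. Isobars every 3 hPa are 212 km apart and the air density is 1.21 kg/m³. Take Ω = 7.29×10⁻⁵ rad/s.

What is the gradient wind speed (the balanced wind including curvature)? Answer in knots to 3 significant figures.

Coriolis parameter at 39°S:
f = 2Ω sin φ = 2 × 7.29×10⁻⁵ × sin 39° = 9.18×10⁻⁵ s⁻¹
Pressure gradient: |∂P/∂n| = 300 Pa / 212000 m = 1.42×10⁻³ Pa/m
Geostrophic speed: V_g = |∂P/∂n|/(fρ) = 1.42×10⁻³/(9.18×10⁻⁵ × 1.21) = 12.7 m/s
Around a high, pressure-gradient force acts outward with centrifugal, so Coriolis balances both:
fV = (1/ρ)|∂P/∂n| + V²/R  →  V² − fR·V + fR·V_g = 0
With fR = 9.18×10⁻⁵ × 645×10³ m = 59.2 m/s:
V = [fR − √((fR)² − 4 fR V_g)]/2 = [59.2 − √(59.2² − 4×59.2×12.7)]/2 = 18.6 m/s
Supergeostrophic (V > V_g = 12.7 m/s), as expected around a high.
Converting: 18.6 m/s × 1.944 = 36.1 knots

36.1 knots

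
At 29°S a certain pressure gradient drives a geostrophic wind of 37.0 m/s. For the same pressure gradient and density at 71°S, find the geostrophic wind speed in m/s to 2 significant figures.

19 m/s

With the same pressure gradient and density, V_g ∝ 1/f ∝ 1/sin φ.
V₂ = V₁ · sin φ₁ / sin φ₂ = 37.0 × sin 29° / sin 71°
V₂ = 37.0 × 0.4848/0.9455 = 19 m/s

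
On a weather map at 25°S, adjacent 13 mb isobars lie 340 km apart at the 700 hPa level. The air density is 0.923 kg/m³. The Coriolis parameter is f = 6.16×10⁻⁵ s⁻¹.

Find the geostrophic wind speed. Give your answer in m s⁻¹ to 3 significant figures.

Pressure gradient: |∂P/∂n| = 1300 Pa / 340000 m = 3.82×10⁻³ Pa/m
Geostrophic balance (pressure-gradient force = Coriolis force):
V_g = (1/(fρ)) |∂P/∂n| = 3.82×10⁻³ / (6.16×10⁻⁵ × 0.923) = 67.2 m/s

67.2 m s⁻¹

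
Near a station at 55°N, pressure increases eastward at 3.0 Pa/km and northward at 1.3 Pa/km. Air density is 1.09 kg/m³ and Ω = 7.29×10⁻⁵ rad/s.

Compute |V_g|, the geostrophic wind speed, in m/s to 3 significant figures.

Coriolis parameter at 55°N:
f = 2Ω sin φ = 2 × 7.29×10⁻⁵ × sin 55° = 1.19×10⁻⁴ s⁻¹
Component geostrophic relations (x east, y north):
u_g = −(1/(fρ)) ∂P/∂y,  v_g = (1/(fρ)) ∂P/∂x
u_g = −(1.3×10⁻³)/(1.19×10⁻⁴ × 1.09) = −9.99 m/s;  v_g = (3.0×10⁻³)/(1.19×10⁻⁴ × 1.09) = 23.0 m/s
|V_g| = √(u_g² + v_g²) = 25.1 m/s

25.1 m/s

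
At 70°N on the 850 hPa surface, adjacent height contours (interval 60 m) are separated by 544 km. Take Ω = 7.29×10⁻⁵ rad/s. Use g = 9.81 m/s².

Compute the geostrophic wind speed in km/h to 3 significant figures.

Coriolis parameter at 70°N:
f = 2Ω sin φ = 2 × 7.29×10⁻⁵ × sin 70° = 1.37×10⁻⁴ s⁻¹
Height gradient: |∂Z/∂n| = 60 m / 544000 m = 1.10×10⁻⁴
On a pressure surface, geostrophic balance gives V_g = (g/f)|∂Z/∂n|:
V_g = 9.81 × 1.10×10⁻⁴ / 1.37×10⁻⁴ = 7.90 m/s
Converting: 7.90 m/s × 3.6 = 28.4 km/h

28.4 km/h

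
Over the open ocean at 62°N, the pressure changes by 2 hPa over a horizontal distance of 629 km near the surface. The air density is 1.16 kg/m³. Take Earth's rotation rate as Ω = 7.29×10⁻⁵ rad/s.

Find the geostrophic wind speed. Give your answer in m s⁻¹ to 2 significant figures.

2.1 m s⁻¹

Coriolis parameter at 62°N:
f = 2Ω sin φ = 2 × 7.29×10⁻⁵ × sin 62° = 1.29×10⁻⁴ s⁻¹
Pressure gradient: |∂P/∂n| = 200 Pa / 629000 m = 3.18×10⁻⁴ Pa/m
Geostrophic balance (pressure-gradient force = Coriolis force):
V_g = (1/(fρ)) |∂P/∂n| = 3.18×10⁻⁴ / (1.29×10⁻⁴ × 1.16) = 2.13 m/s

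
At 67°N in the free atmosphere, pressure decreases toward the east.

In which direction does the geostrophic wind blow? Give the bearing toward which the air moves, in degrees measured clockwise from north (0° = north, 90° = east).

180°

The pressure-gradient force points toward the east (bearing 090°).
Geostrophic balance: in the Northern Hemisphere the Coriolis force deflects motion to the right, so the geostrophic wind blows 90° to the right of the pressure-gradient force (low pressure on the left).
Rotating 090° by 90° clockwise gives 180° — the wind blows toward the south.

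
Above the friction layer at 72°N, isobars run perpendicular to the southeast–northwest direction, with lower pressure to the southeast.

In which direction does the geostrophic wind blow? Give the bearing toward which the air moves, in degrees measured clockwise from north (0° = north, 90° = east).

225°

The pressure-gradient force points toward the southeast (bearing 135°).
Geostrophic balance: in the Northern Hemisphere the Coriolis force deflects motion to the right, so the geostrophic wind blows 90° to the right of the pressure-gradient force (low pressure on the left).
Rotating 135° by 90° clockwise gives 225° — the wind blows toward the southwest.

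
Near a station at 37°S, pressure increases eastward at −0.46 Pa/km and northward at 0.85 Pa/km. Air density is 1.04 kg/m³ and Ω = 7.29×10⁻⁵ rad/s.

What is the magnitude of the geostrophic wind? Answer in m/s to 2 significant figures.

11 m/s

Coriolis parameter at 37°S:
f = 2Ω sin φ = 2 × 7.29×10⁻⁵ × sin 37° = 8.77×10⁻⁵ s⁻¹
In the Southern Hemisphere f is negative: f = −8.77×10⁻⁵ s⁻¹.
Component geostrophic relations (x east, y north):
u_g = −(1/(fρ)) ∂P/∂y,  v_g = (1/(fρ)) ∂P/∂x
u_g = −(0.85×10⁻³)/(−8.77×10⁻⁵ × 1.04) = 9.31 m/s;  v_g = (−0.46×10⁻³)/(−8.77×10⁻⁵ × 1.04) = 5.04 m/s
|V_g| = √(u_g² + v_g²) = 10.6 m/s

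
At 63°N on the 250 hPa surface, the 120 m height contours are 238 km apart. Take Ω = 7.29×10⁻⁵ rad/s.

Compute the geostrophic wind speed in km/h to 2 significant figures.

140 km/h

Coriolis parameter at 63°N:
f = 2Ω sin φ = 2 × 7.29×10⁻⁵ × sin 63° = 1.30×10⁻⁴ s⁻¹
Height gradient: |∂Z/∂n| = 120 m / 238000 m = 5.04×10⁻⁴
On a pressure surface, geostrophic balance gives V_g = (g/f)|∂Z/∂n|:
V_g = 9.81 × 5.04×10⁻⁴ / 1.30×10⁻⁴ = 38.1 m/s
Converting: 38.1 m/s × 3.6 = 140 km/h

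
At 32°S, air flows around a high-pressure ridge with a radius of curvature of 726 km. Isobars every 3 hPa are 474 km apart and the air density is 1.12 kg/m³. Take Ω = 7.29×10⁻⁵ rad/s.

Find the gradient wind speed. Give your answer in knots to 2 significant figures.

17 knots

Coriolis parameter at 32°S:
f = 2Ω sin φ = 2 × 7.29×10⁻⁵ × sin 32° = 7.73×10⁻⁵ s⁻¹
Pressure gradient: |∂P/∂n| = 300 Pa / 474000 m = 6.33×10⁻⁴ Pa/m
Geostrophic speed: V_g = |∂P/∂n|/(fρ) = 6.33×10⁻⁴/(7.73×10⁻⁵ × 1.12) = 7.31 m/s
Around a high, pressure-gradient force acts outward with centrifugal, so Coriolis balances both:
fV = (1/ρ)|∂P/∂n| + V²/R  →  V² − fR·V + fR·V_g = 0
With fR = 7.73×10⁻⁵ × 726×10³ m = 56.1 m/s:
V = [fR − √((fR)² − 4 fR V_g)]/2 = [56.1 − √(56.1² − 4×56.1×7.31)]/2 = 8.65 m/s
Supergeostrophic (V > V_g = 7.31 m/s), as expected around a high.
Converting: 8.65 m/s × 1.944 = 17 knots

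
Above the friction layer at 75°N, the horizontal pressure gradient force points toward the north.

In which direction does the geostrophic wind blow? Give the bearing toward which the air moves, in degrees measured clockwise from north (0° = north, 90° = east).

The pressure-gradient force points toward the north (bearing 000°).
Geostrophic balance: in the Northern Hemisphere the Coriolis force deflects motion to the right, so the geostrophic wind blows 90° to the right of the pressure-gradient force (low pressure on the left).
Rotating 000° by 90° clockwise gives 090° — the wind blows toward the east.

090°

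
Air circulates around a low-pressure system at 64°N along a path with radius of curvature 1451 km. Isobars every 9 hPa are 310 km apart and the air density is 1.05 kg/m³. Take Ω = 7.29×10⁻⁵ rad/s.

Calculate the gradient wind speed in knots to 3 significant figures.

37.3 knots

Coriolis parameter at 64°N:
f = 2Ω sin φ = 2 × 7.29×10⁻⁵ × sin 64° = 1.31×10⁻⁴ s⁻¹
Pressure gradient: |∂P/∂n| = 900 Pa / 310000 m = 2.90×10⁻³ Pa/m
Geostrophic speed: V_g = |∂P/∂n|/(fρ) = 2.90×10⁻³/(1.31×10⁻⁴ × 1.05) = 21.1 m/s
Around a low, centrifugal force acts outward with Coriolis, so pressure-gradient force balances both:
(1/ρ)|∂P/∂n| = fV + V²/R  →  V² + fR·V − fR·V_g = 0
With fR = 1.31×10⁻⁴ × 1451×10³ m = 190 m/s:
V = [−fR + √((fR)² + 4 fR V_g)]/2 = [−190 + √(190² + 4×190×21.1)]/2 = 19.2 m/s
Subgeostrophic (V < V_g = 21.1 m/s), as expected around a low.
Converting: 19.2 m/s × 1.944 = 37.3 knots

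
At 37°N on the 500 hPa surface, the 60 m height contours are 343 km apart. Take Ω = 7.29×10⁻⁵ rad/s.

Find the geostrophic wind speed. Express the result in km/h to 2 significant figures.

Coriolis parameter at 37°N:
f = 2Ω sin φ = 2 × 7.29×10⁻⁵ × sin 37° = 8.77×10⁻⁵ s⁻¹
Height gradient: |∂Z/∂n| = 60 m / 343000 m = 1.75×10⁻⁴
On a pressure surface, geostrophic balance gives V_g = (g/f)|∂Z/∂n|:
V_g = 9.81 × 1.75×10⁻⁴ / 8.77×10⁻⁵ = 19.6 m/s
Converting: 19.6 m/s × 3.6 = 70 km/h

70 km/h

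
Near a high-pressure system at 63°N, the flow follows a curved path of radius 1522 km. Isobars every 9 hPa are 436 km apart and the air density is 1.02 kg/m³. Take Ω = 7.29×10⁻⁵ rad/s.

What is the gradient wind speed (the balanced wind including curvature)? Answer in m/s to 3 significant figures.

17.0 m/s

Coriolis parameter at 63°N:
f = 2Ω sin φ = 2 × 7.29×10⁻⁵ × sin 63° = 1.30×10⁻⁴ s⁻¹
Pressure gradient: |∂P/∂n| = 900 Pa / 436000 m = 2.06×10⁻³ Pa/m
Geostrophic speed: V_g = |∂P/∂n|/(fρ) = 2.06×10⁻³/(1.30×10⁻⁴ × 1.02) = 15.6 m/s
Around a high, pressure-gradient force acts outward with centrifugal, so Coriolis balances both:
fV = (1/ρ)|∂P/∂n| + V²/R  →  V² − fR·V + fR·V_g = 0
With fR = 1.30×10⁻⁴ × 1522×10³ m = 198 m/s:
V = [fR − √((fR)² − 4 fR V_g)]/2 = [198 − √(198² − 4×198×15.6)]/2 = 17 m/s
Supergeostrophic (V > V_g = 15.6 m/s), as expected around a high.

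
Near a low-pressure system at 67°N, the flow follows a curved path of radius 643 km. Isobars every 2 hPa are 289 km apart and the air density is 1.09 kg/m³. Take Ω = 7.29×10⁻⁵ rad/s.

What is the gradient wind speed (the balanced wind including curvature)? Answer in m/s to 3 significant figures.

4.50 m/s

Coriolis parameter at 67°N:
f = 2Ω sin φ = 2 × 7.29×10⁻⁵ × sin 67° = 1.34×10⁻⁴ s⁻¹
Pressure gradient: |∂P/∂n| = 200 Pa / 289000 m = 6.92×10⁻⁴ Pa/m
Geostrophic speed: V_g = |∂P/∂n|/(fρ) = 6.92×10⁻⁴/(1.34×10⁻⁴ × 1.09) = 4.73 m/s
Around a low, centrifugal force acts outward with Coriolis, so pressure-gradient force balances both:
(1/ρ)|∂P/∂n| = fV + V²/R  →  V² + fR·V − fR·V_g = 0
With fR = 1.34×10⁻⁴ × 643×10³ m = 86.3 m/s:
V = [−fR + √((fR)² + 4 fR V_g)]/2 = [−86.3 + √(86.3² + 4×86.3×4.73)]/2 = 4.5 m/s
Subgeostrophic (V < V_g = 4.73 m/s), as expected around a low.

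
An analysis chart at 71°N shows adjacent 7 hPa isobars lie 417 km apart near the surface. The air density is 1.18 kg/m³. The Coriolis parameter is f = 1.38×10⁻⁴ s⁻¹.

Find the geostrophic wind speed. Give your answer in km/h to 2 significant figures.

37 km/h

Pressure gradient: |∂P/∂n| = 700 Pa / 417000 m = 1.68×10⁻³ Pa/m
Geostrophic balance (pressure-gradient force = Coriolis force):
V_g = (1/(fρ)) |∂P/∂n| = 1.68×10⁻³ / (1.38×10⁻⁴ × 1.18) = 10.3 m/s
Converting: 10.3 m/s × 3.6 = 37 km/h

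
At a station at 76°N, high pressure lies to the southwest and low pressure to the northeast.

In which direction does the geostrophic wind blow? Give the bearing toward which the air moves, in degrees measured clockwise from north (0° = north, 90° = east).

The pressure-gradient force points toward the northeast (bearing 045°).
Geostrophic balance: in the Northern Hemisphere the Coriolis force deflects motion to the right, so the geostrophic wind blows 90° to the right of the pressure-gradient force (low pressure on the left).
Rotating 045° by 90° clockwise gives 135° — the wind blows toward the southeast.

135°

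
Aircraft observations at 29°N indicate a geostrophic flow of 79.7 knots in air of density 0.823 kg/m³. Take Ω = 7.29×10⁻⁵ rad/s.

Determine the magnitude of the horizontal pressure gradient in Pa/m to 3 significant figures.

2.39×10⁻³ Pa/m

Coriolis parameter at 29°N:
f = 2Ω sin φ = 2 × 7.29×10⁻⁵ × sin 29° = 7.07×10⁻⁵ s⁻¹
Wind speed in SI: 79.7 knots = 41.0 m/s
Geostrophic balance rearranged: |∂P/∂n| = f ρ V_g
|∂P/∂n| = 7.07×10⁻⁵ × 0.823 × 41.0 = 2.39×10⁻³ Pa/m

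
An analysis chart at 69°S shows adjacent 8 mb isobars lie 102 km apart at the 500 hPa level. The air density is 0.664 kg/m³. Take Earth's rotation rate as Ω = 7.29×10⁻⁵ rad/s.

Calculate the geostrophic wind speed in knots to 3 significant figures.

169 knots

Coriolis parameter at 69°S:
f = 2Ω sin φ = 2 × 7.29×10⁻⁵ × sin 69° = 1.36×10⁻⁴ s⁻¹
Pressure gradient: |∂P/∂n| = 800 Pa / 102000 m = 7.84×10⁻³ Pa/m
Geostrophic balance (pressure-gradient force = Coriolis force):
V_g = (1/(fρ)) |∂P/∂n| = 7.84×10⁻³ / (1.36×10⁻⁴ × 0.664) = 86.8 m/s
Converting: 86.8 m/s × 1.944 = 169 knots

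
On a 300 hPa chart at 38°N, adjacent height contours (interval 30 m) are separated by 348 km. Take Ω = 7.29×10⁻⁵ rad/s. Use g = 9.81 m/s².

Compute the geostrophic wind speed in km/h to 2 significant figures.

Coriolis parameter at 38°N:
f = 2Ω sin φ = 2 × 7.29×10⁻⁵ × sin 38° = 8.98×10⁻⁵ s⁻¹
Height gradient: |∂Z/∂n| = 30 m / 348000 m = 8.62×10⁻⁵
On a pressure surface, geostrophic balance gives V_g = (g/f)|∂Z/∂n|:
V_g = 9.81 × 8.62×10⁻⁵ / 8.98×10⁻⁵ = 9.42 m/s
Converting: 9.42 m/s × 3.6 = 34 km/h

34 km/h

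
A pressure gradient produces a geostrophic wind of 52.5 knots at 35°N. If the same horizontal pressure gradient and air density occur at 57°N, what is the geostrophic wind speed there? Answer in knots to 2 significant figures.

36 knots

With the same pressure gradient and density, V_g ∝ 1/f ∝ 1/sin φ.
V₂ = V₁ · sin φ₁ / sin φ₂ = 52.5 × sin 35° / sin 57°
V₂ = 52.5 × 0.5736/0.8387 = 36 knots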